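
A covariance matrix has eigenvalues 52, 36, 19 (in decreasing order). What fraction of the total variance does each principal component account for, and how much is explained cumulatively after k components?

Step 1 — total variance = trace(Sigma) = Σ λ_i = 52 + 36 + 19 = 107.

Step 2 — fraction explained by component i = λ_i / Σ λ:
  PC1: 52/107 = 0.486
  PC2: 36/107 = 0.3364
  PC3: 19/107 = 0.1776

Step 3 — cumulative fraction after k components = (λ_1 + ... + λ_k) / Σ λ:
  k = 1: 52/107 = 0.486
  k = 2: (52 + 36)/107 = 88/107 = 0.8224
  k = 3: (52 + 36 + 19)/107 = 107/107 = 1

Summary (fraction, with percent):

explained: PC1 0.486 (48.6%), PC2 0.3364 (33.64%), PC3 0.1776 (17.76%);  cumulative: 0.486, 0.8224, 1


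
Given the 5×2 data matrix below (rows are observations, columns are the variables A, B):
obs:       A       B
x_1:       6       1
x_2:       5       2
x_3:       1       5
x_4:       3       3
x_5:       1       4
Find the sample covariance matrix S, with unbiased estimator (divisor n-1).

Step 1 — column means:
  mean(A) = (6 + 5 + 1 + 3 + 1) / 5 = 16/5 = 3.2
  mean(B) = (1 + 2 + 5 + 3 + 4) / 5 = 15/5 = 3

Step 2 — sample covariance S[i,j] = (1/(n-1)) · Σ_k (x_{k,i} - mean_i) · (x_{k,j} - mean_j), with n-1 = 4.
  S[A,A] = ((2.8)·(2.8) + (1.8)·(1.8) + (-2.2)·(-2.2) + (-0.2)·(-0.2) + (-2.2)·(-2.2)) / 4 = 20.8/4 = 5.2
  S[A,B] = ((2.8)·(-2) + (1.8)·(-1) + (-2.2)·(2) + (-0.2)·(0) + (-2.2)·(1)) / 4 = -14/4 = -3.5
  S[B,B] = ((-2)·(-2) + (-1)·(-1) + (2)·(2) + (0)·(0) + (1)·(1)) / 4 = 10/4 = 2.5

S is symmetric (S[j,i] = S[i,j]). Assembling:

S = [[5.2, -3.5],
 [-3.5, 2.5]]


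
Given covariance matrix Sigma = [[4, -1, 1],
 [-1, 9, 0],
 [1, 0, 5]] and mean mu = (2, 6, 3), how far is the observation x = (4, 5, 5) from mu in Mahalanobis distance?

Step 1 — centre the observation: (x - mu) = (2, -1, 2).

Step 2 — invert Sigma (cofactor / det for 3×3, or solve directly):
  Sigma^{-1} = [[0.2711, 0.0301, -0.0542],
 [0.0301, 0.1145, -0.006],
 [-0.0542, -0.006, 0.2108]].

Step 3 — form the quadratic (x - mu)^T · Sigma^{-1} · (x - mu):
  Sigma^{-1} · (x - mu) = (0.4036, -0.0663, 0.3193).
  (x - mu)^T · [Sigma^{-1} · (x - mu)] = (2)·(0.4036) + (-1)·(-0.0663) + (2)·(0.3193) = 1.512.

Step 4 — take square root: d = √(1.512) ≈ 1.2297.

d(x, mu) = √(1.512) ≈ 1.2297


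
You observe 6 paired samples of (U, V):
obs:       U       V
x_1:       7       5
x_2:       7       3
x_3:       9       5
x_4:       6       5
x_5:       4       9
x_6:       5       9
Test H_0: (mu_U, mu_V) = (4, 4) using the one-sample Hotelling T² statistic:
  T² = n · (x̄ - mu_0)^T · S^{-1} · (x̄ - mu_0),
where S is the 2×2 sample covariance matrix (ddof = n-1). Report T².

Step 1 — sample mean vector:
  mean(U) = (7 + 7 + 9 + 6 + 4 + 5) / 6 = 38/6 = 6.3333
  mean(V) = (5 + 3 + 5 + 5 + 9 + 9) / 6 = 36/6 = 6
  x̄ = (6.3333, 6),  deviation x̄ - mu_0 = (6.3333, 6) - (4, 4) = (2.3333, 2).

Step 2 — sample covariance matrix, S[i,j] = (1/(n-1)) · Σ_k (x_{k,i} - mean_i) · (x_{k,j} - mean_j), divisor n-1 = 5:
  S[U,U] = ((0.6667)·(0.6667) + (0.6667)·(0.6667) + (2.6667)·(2.6667) + (-0.3333)·(-0.3333) + (-2.3333)·(-2.3333) + (-1.3333)·(-1.3333)) / 5 = 15.3333/5 = 3.0667
  S[U,V] = ((0.6667)·(-1) + (0.6667)·(-3) + (2.6667)·(-1) + (-0.3333)·(-1) + (-2.3333)·(3) + (-1.3333)·(3)) / 5 = -16/5 = -3.2
  S[V,V] = ((-1)·(-1) + (-3)·(-3) + (-1)·(-1) + (-1)·(-1) + (3)·(3) + (3)·(3)) / 5 = 30/5 = 6
  S = [[3.0667, -3.2],
 [-3.2, 6]].

Step 3 — invert S. det(S) = 3.0667·6 - (-3.2)² = 8.16.
  S^{-1} = (1/det) · [[d, -b], [-b, a]] = [[0.7353, 0.3922],
 [0.3922, 0.3758]].

Step 4 — quadratic form (x̄ - mu_0)^T · S^{-1} · (x̄ - mu_0):
  S^{-1} · (x̄ - mu_0) = (2.5, 1.6667),
  (x̄ - mu_0)^T · [...] = (2.3333)·(2.5) + (2)·(1.6667) = 9.1667.

Step 5 — scale by n: T² = 6 · 9.1667 = 55.

T² ≈ 55


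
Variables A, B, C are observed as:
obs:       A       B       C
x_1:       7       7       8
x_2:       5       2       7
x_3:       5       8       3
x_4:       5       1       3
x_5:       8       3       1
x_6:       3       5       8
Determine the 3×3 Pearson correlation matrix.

Step 1 — column means:
  mean(A) = (7 + 5 + 5 + 5 + 8 + 3) / 6 = 33/6 = 5.5
  mean(B) = (7 + 2 + 8 + 1 + 3 + 5) / 6 = 26/6 = 4.3333
  mean(C) = (8 + 7 + 3 + 3 + 1 + 8) / 6 = 30/6 = 5

Step 2 — sample variances and covariances s[i,j] = (1/(n-1)) · Σ_k (x_{k,i} - mean_i) · (x_{k,j} - mean_j), with n-1 = 5:
  s[A,A] = ((1.5)·(1.5) + (-0.5)·(-0.5) + (-0.5)·(-0.5) + (-0.5)·(-0.5) + (2.5)·(2.5) + (-2.5)·(-2.5)) / 5 = 15.5/5 = 3.1
  s[A,B] = ((1.5)·(2.6667) + (-0.5)·(-2.3333) + (-0.5)·(3.6667) + (-0.5)·(-3.3333) + (2.5)·(-1.3333) + (-2.5)·(0.6667)) / 5 = 0/5 = 0
  s[A,C] = ((1.5)·(3) + (-0.5)·(2) + (-0.5)·(-2) + (-0.5)·(-2) + (2.5)·(-4) + (-2.5)·(3)) / 5 = -12/5 = -2.4
  s[B,B] = ((2.6667)·(2.6667) + (-2.3333)·(-2.3333) + (3.6667)·(3.6667) + (-3.3333)·(-3.3333) + (-1.3333)·(-1.3333) + (0.6667)·(0.6667)) / 5 = 39.3333/5 = 7.8667
  s[B,C] = ((2.6667)·(3) + (-2.3333)·(2) + (3.6667)·(-2) + (-3.3333)·(-2) + (-1.3333)·(-4) + (0.6667)·(3)) / 5 = 10/5 = 2
  s[C,C] = ((3)·(3) + (2)·(2) + (-2)·(-2) + (-2)·(-2) + (-4)·(-4) + (3)·(3)) / 5 = 46/5 = 9.2
  Sample standard deviations s_i = √(s[i,i]):
  s(A) = √(3.1) = 1.7607
  s(B) = √(7.8667) = 2.8048
  s(C) = √(9.2) = 3.0332

Step 3 — r_{ij} = s_{ij} / (s_i · s_j):
  r[A,A] = 1 (diagonal).
  r[A,B] = 0 / (1.7607 · 2.8048) = 0 / 4.9383 = 0
  r[A,C] = -2.4 / (1.7607 · 3.0332) = -2.4 / 5.3404 = -0.4494
  r[B,B] = 1 (diagonal).
  r[B,C] = 2 / (2.8048 · 3.0332) = 2 / 8.5073 = 0.2351
  r[C,C] = 1 (diagonal).

R is symmetric with unit diagonal. Assembling:

R = [[1, 0, -0.4494],
 [0, 1, 0.2351],
 [-0.4494, 0.2351, 1]]


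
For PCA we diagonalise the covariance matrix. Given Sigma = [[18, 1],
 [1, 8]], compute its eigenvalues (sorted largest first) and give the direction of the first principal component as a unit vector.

Step 1 — characteristic polynomial of 2×2 Sigma:
  det(Sigma - λI) = λ² - trace · λ + det = 0.
  trace = 18 + 8 = 26, det = 18·8 - (1)² = 143.
Step 2 — discriminant:
  Δ = trace² - 4·det = 676 - 572 = 104.
Step 3 — eigenvalues:
  λ = (trace ± √Δ)/2 = (26 ± 10.198)/2,
  λ_1 = 18.099,  λ_2 = 7.901.

Step 4 — unit eigenvector for λ_1: solve (Sigma - λ_1 I)v = 0. First row:
  (18 - 18.099)·v_x + (1)·v_y = 0, i.e. (-0.099)·v_x + (1)·v_y = 0,
  so v ∝ (b, λ_1 - a) = (1, 0.099) = u.
  ||u|| = √((1)² + (0.099)²) = √(1.0098) ≈ 1.0049,
  v_1 = u/||u|| ≈ (0.9951, 0.0985) (||v_1|| = 1).

λ_1 = 18.099,  λ_2 = 7.901;  v_1 ≈ (0.9951, 0.0985)


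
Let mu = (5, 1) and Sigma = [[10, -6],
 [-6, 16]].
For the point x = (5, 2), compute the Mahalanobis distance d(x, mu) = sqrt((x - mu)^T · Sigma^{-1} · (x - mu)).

Step 1 — centre the observation: (x - mu) = (0, 1).

Step 2 — invert Sigma. det(Sigma) = 10·16 - (-6)² = 124.
  Sigma^{-1} = (1/det) · [[d, -b], [-b, a]] = [[0.129, 0.0484],
 [0.0484, 0.0806]].

Step 3 — form the quadratic (x - mu)^T · Sigma^{-1} · (x - mu):
  Sigma^{-1} · (x - mu) = (0.0484, 0.0806).
  (x - mu)^T · [Sigma^{-1} · (x - mu)] = (0)·(0.0484) + (1)·(0.0806) = 0.0806.

Step 4 — take square root: d = √(0.0806) ≈ 0.284.

d(x, mu) = √(0.0806) ≈ 0.284


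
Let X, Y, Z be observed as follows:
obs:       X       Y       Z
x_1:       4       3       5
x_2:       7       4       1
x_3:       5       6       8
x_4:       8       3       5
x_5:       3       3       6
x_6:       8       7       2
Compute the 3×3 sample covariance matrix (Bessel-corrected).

Step 1 — column means:
  mean(X) = (4 + 7 + 5 + 8 + 3 + 8) / 6 = 35/6 = 5.8333
  mean(Y) = (3 + 4 + 6 + 3 + 3 + 7) / 6 = 26/6 = 4.3333
  mean(Z) = (5 + 1 + 8 + 5 + 6 + 2) / 6 = 27/6 = 4.5

Step 2 — sample covariance S[i,j] = (1/(n-1)) · Σ_k (x_{k,i} - mean_i) · (x_{k,j} - mean_j), with n-1 = 5.
  S[X,X] = ((-1.8333)·(-1.8333) + (1.1667)·(1.1667) + (-0.8333)·(-0.8333) + (2.1667)·(2.1667) + (-2.8333)·(-2.8333) + (2.1667)·(2.1667)) / 5 = 22.8333/5 = 4.5667
  S[X,Y] = ((-1.8333)·(-1.3333) + (1.1667)·(-0.3333) + (-0.8333)·(1.6667) + (2.1667)·(-1.3333) + (-2.8333)·(-1.3333) + (2.1667)·(2.6667)) / 5 = 7.3333/5 = 1.4667
  S[X,Z] = ((-1.8333)·(0.5) + (1.1667)·(-3.5) + (-0.8333)·(3.5) + (2.1667)·(0.5) + (-2.8333)·(1.5) + (2.1667)·(-2.5)) / 5 = -16.5/5 = -3.3
  S[Y,Y] = ((-1.3333)·(-1.3333) + (-0.3333)·(-0.3333) + (1.6667)·(1.6667) + (-1.3333)·(-1.3333) + (-1.3333)·(-1.3333) + (2.6667)·(2.6667)) / 5 = 15.3333/5 = 3.0667
  S[Y,Z] = ((-1.3333)·(0.5) + (-0.3333)·(-3.5) + (1.6667)·(3.5) + (-1.3333)·(0.5) + (-1.3333)·(1.5) + (2.6667)·(-2.5)) / 5 = -3/5 = -0.6
  S[Z,Z] = ((0.5)·(0.5) + (-3.5)·(-3.5) + (3.5)·(3.5) + (0.5)·(0.5) + (1.5)·(1.5) + (-2.5)·(-2.5)) / 5 = 33.5/5 = 6.7

S is symmetric (S[j,i] = S[i,j]). Assembling:

S = [[4.5667, 1.4667, -3.3],
 [1.4667, 3.0667, -0.6],
 [-3.3, -0.6, 6.7]]


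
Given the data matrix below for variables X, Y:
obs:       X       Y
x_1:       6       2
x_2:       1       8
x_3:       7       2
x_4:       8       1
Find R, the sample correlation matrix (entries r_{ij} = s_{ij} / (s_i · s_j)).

Step 1 — column means:
  mean(X) = (6 + 1 + 7 + 8) / 4 = 22/4 = 5.5
  mean(Y) = (2 + 8 + 2 + 1) / 4 = 13/4 = 3.25

Step 2 — sample variances and covariances s[i,j] = (1/(n-1)) · Σ_k (x_{k,i} - mean_i) · (x_{k,j} - mean_j), with n-1 = 3:
  s[X,X] = ((0.5)·(0.5) + (-4.5)·(-4.5) + (1.5)·(1.5) + (2.5)·(2.5)) / 3 = 29/3 = 9.6667
  s[X,Y] = ((0.5)·(-1.25) + (-4.5)·(4.75) + (1.5)·(-1.25) + (2.5)·(-2.25)) / 3 = -29.5/3 = -9.8333
  s[Y,Y] = ((-1.25)·(-1.25) + (4.75)·(4.75) + (-1.25)·(-1.25) + (-2.25)·(-2.25)) / 3 = 30.75/3 = 10.25
  Sample standard deviations s_i = √(s[i,i]):
  s(X) = √(9.6667) = 3.1091
  s(Y) = √(10.25) = 3.2016

Step 3 — r_{ij} = s_{ij} / (s_i · s_j):
  r[X,X] = 1 (diagonal).
  r[X,Y] = -9.8333 / (3.1091 · 3.2016) = -9.8333 / 9.9541 = -0.9879
  r[Y,Y] = 1 (diagonal).

R is symmetric with unit diagonal. Assembling:

R = [[1, -0.9879],
 [-0.9879, 1]]


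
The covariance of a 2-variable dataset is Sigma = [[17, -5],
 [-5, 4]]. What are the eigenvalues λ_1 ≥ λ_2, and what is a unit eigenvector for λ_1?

Step 1 — characteristic polynomial of 2×2 Sigma:
  det(Sigma - λI) = λ² - trace · λ + det = 0.
  trace = 17 + 4 = 21, det = 17·4 - (-5)² = 43.
Step 2 — discriminant:
  Δ = trace² - 4·det = 441 - 172 = 269.
Step 3 — eigenvalues:
  λ = (trace ± √Δ)/2 = (21 ± 16.4012)/2,
  λ_1 = 18.7006,  λ_2 = 2.2994.

Step 4 — unit eigenvector for λ_1: solve (Sigma - λ_1 I)v = 0. First row:
  (17 - 18.7006)·v_x + (-5)·v_y = 0, i.e. (-1.7006)·v_x + (-5)·v_y = 0,
  so v ∝ (b, λ_1 - a) = (-5, 1.7006); multiply by -1 so the first entry is positive: u = (5, -1.7006).
  ||u|| = √((5)² + (-1.7006)²) = √(27.8921) ≈ 5.2813,
  v_1 = u/||u|| ≈ (0.9467, -0.322) (||v_1|| = 1).

λ_1 = 18.7006,  λ_2 = 2.2994;  v_1 ≈ (0.9467, -0.322)


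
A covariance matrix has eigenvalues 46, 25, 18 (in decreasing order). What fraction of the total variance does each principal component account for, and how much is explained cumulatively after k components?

Step 1 — total variance = trace(Sigma) = Σ λ_i = 46 + 25 + 18 = 89.

Step 2 — fraction explained by component i = λ_i / Σ λ:
  PC1: 46/89 = 0.5169
  PC2: 25/89 = 0.2809
  PC3: 18/89 = 0.2022

Step 3 — cumulative fraction after k components = (λ_1 + ... + λ_k) / Σ λ:
  k = 1: 46/89 = 0.5169
  k = 2: (46 + 25)/89 = 71/89 = 0.7978
  k = 3: (46 + 25 + 18)/89 = 89/89 = 1

Summary (fraction, with percent):

explained: PC1 0.5169 (51.69%), PC2 0.2809 (28.09%), PC3 0.2022 (20.22%);  cumulative: 0.5169, 0.7978, 1


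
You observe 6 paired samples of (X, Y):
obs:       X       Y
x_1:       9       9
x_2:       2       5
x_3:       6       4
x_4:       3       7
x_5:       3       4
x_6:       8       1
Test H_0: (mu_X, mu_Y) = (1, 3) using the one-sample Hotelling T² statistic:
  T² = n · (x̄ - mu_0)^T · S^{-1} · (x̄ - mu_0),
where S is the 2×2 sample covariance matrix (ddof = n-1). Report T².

Step 1 — sample mean vector:
  mean(X) = (9 + 2 + 6 + 3 + 3 + 8) / 6 = 31/6 = 5.1667
  mean(Y) = (9 + 5 + 4 + 7 + 4 + 1) / 6 = 30/6 = 5
  x̄ = (5.1667, 5),  deviation x̄ - mu_0 = (5.1667, 5) - (1, 3) = (4.1667, 2).

Step 2 — sample covariance matrix, S[i,j] = (1/(n-1)) · Σ_k (x_{k,i} - mean_i) · (x_{k,j} - mean_j), divisor n-1 = 5:
  S[X,X] = ((3.8333)·(3.8333) + (-3.1667)·(-3.1667) + (0.8333)·(0.8333) + (-2.1667)·(-2.1667) + (-2.1667)·(-2.1667) + (2.8333)·(2.8333)) / 5 = 42.8333/5 = 8.5667
  S[X,Y] = ((3.8333)·(4) + (-3.1667)·(0) + (0.8333)·(-1) + (-2.1667)·(2) + (-2.1667)·(-1) + (2.8333)·(-4)) / 5 = 1/5 = 0.2
  S[Y,Y] = ((4)·(4) + (0)·(0) + (-1)·(-1) + (2)·(2) + (-1)·(-1) + (-4)·(-4)) / 5 = 38/5 = 7.6
  S = [[8.5667, 0.2],
 [0.2, 7.6]].

Step 3 — invert S. det(S) = 8.5667·7.6 - (0.2)² = 65.0667.
  S^{-1} = (1/det) · [[d, -b], [-b, a]] = [[0.1168, -0.0031],
 [-0.0031, 0.1317]].

Step 4 — quadratic form (x̄ - mu_0)^T · S^{-1} · (x̄ - mu_0):
  S^{-1} · (x̄ - mu_0) = (0.4805, 0.2505),
  (x̄ - mu_0)^T · [...] = (4.1667)·(0.4805) + (2)·(0.2505) = 2.5032.

Step 5 — scale by n: T² = 6 · 2.5032 = 15.0195.

T² ≈ 15.0195


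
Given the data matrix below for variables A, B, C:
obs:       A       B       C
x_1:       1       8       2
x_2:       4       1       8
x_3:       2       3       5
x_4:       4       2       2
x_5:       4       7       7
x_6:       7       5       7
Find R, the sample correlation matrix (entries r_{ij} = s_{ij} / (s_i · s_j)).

Step 1 — column means:
  mean(A) = (1 + 4 + 2 + 4 + 4 + 7) / 6 = 22/6 = 3.6667
  mean(B) = (8 + 1 + 3 + 2 + 7 + 5) / 6 = 26/6 = 4.3333
  mean(C) = (2 + 8 + 5 + 2 + 7 + 7) / 6 = 31/6 = 5.1667

Step 2 — sample variances and covariances s[i,j] = (1/(n-1)) · Σ_k (x_{k,i} - mean_i) · (x_{k,j} - mean_j), with n-1 = 5:
  s[A,A] = ((-2.6667)·(-2.6667) + (0.3333)·(0.3333) + (-1.6667)·(-1.6667) + (0.3333)·(0.3333) + (0.3333)·(0.3333) + (3.3333)·(3.3333)) / 5 = 21.3333/5 = 4.2667
  s[A,B] = ((-2.6667)·(3.6667) + (0.3333)·(-3.3333) + (-1.6667)·(-1.3333) + (0.3333)·(-2.3333) + (0.3333)·(2.6667) + (3.3333)·(0.6667)) / 5 = -6.3333/5 = -1.2667
  s[A,C] = ((-2.6667)·(-3.1667) + (0.3333)·(2.8333) + (-1.6667)·(-0.1667) + (0.3333)·(-3.1667) + (0.3333)·(1.8333) + (3.3333)·(1.8333)) / 5 = 15.3333/5 = 3.0667
  s[B,B] = ((3.6667)·(3.6667) + (-3.3333)·(-3.3333) + (-1.3333)·(-1.3333) + (-2.3333)·(-2.3333) + (2.6667)·(2.6667) + (0.6667)·(0.6667)) / 5 = 39.3333/5 = 7.8667
  s[B,C] = ((3.6667)·(-3.1667) + (-3.3333)·(2.8333) + (-1.3333)·(-0.1667) + (-2.3333)·(-3.1667) + (2.6667)·(1.8333) + (0.6667)·(1.8333)) / 5 = -7.3333/5 = -1.4667
  s[C,C] = ((-3.1667)·(-3.1667) + (2.8333)·(2.8333) + (-0.1667)·(-0.1667) + (-3.1667)·(-3.1667) + (1.8333)·(1.8333) + (1.8333)·(1.8333)) / 5 = 34.8333/5 = 6.9667
  Sample standard deviations s_i = √(s[i,i]):
  s(A) = √(4.2667) = 2.0656
  s(B) = √(7.8667) = 2.8048
  s(C) = √(6.9667) = 2.6394

Step 3 — r_{ij} = s_{ij} / (s_i · s_j):
  r[A,A] = 1 (diagonal).
  r[A,B] = -1.2667 / (2.0656 · 2.8048) = -1.2667 / 5.7935 = -0.2186
  r[A,C] = 3.0667 / (2.0656 · 2.6394) = 3.0667 / 5.452 = 0.5625
  r[B,B] = 1 (diagonal).
  r[B,C] = -1.4667 / (2.8048 · 2.6394) = -1.4667 / 7.403 = -0.1981
  r[C,C] = 1 (diagonal).

R is symmetric with unit diagonal. Assembling:

R = [[1, -0.2186, 0.5625],
 [-0.2186, 1, -0.1981],
 [0.5625, -0.1981, 1]]


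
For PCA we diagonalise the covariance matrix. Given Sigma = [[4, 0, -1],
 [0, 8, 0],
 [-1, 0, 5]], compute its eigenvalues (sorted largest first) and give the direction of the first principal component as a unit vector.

Step 1 — characteristic polynomial p(λ) = det(λI - Sigma) = λ³ - tr·λ² + c_1·λ - det, where tr = trace, c_1 = sum of the principal 2×2 minors, det = det(Sigma):
  tr = 4 + 8 + 5 = 17,
  c_1 = (4·8 - (0)²) + (4·5 - (-1)²) + (8·5 - (0)²) = 32 + 19 + 40 = 91,
  det = 4·(8·5 - (0)²) - (0)·((0)·5 - (0)·(-1)) + (-1)·((0)·(0) - 8·(-1)) = 4·(40) - (0)·(0) + (-1)·(8) = 152.
  So p(λ) = λ³ - 17λ² + 91λ - 152.
Step 2 — look for an integer root (rational root theorem: any rational root is an integer divisor of 152). Testing λ = 8:
  p(8) = 512 - 1088 + 728 - 152 = 0  ✓
  Dividing out (λ - 8): p(λ) = (λ - 8)(λ² - 9λ + 19).
Step 3 — remaining eigenvalues from the quadratic λ² - 9λ + 19 = 0:
  Δ = 9² - 4·19 = 81 - 76 = 5,  λ = (9 ± √5)/2 = (9 ± 2.2361)/2 ≈ 5.618 or 3.382.
  Sorted: λ_1 = 8,  λ_2 = 5.618,  λ_3 = 3.382  (check: sum = 17 = tr ✓).

Step 4 — unit eigenvector for λ_1 = 8: v spans the null space of (Sigma - λ_1 I), whose rows are
  r_1 = (-4, 0, -1),  r_2 = (0, 0, 0),  r_3 = (-1, 0, -3).
  v is orthogonal to every row, so take v ∝ r_1 × r_3 = ((0)·(-3) - (-1)·(0), (-1)·(-1) - (-4)·(-3), (-4)·(0) - (0)·(-1)) = (0, -11, 0).
  Rescale (divide by 11; multiply by -1 so the first nonzero entry is positive): u = (0, 1, 0).
  ||u|| = √((0)² + (1)² + (0)²) = √(1) = 1,  v_1 = u/||u|| ≈ (0, 1, 0) (||v_1|| = 1).

λ_1 = 8,  λ_2 = 5.618,  λ_3 = 3.382;  v_1 ≈ (0, 1, 0)


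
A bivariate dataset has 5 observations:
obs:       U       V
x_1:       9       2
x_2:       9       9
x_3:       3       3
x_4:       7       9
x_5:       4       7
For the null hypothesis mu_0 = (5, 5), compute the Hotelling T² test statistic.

Step 1 — sample mean vector:
  mean(U) = (9 + 9 + 3 + 7 + 4) / 5 = 32/5 = 6.4
  mean(V) = (2 + 9 + 3 + 9 + 7) / 5 = 30/5 = 6
  x̄ = (6.4, 6),  deviation x̄ - mu_0 = (6.4, 6) - (5, 5) = (1.4, 1).

Step 2 — sample covariance matrix, S[i,j] = (1/(n-1)) · Σ_k (x_{k,i} - mean_i) · (x_{k,j} - mean_j), divisor n-1 = 4:
  S[U,U] = ((2.6)·(2.6) + (2.6)·(2.6) + (-3.4)·(-3.4) + (0.6)·(0.6) + (-2.4)·(-2.4)) / 4 = 31.2/4 = 7.8
  S[U,V] = ((2.6)·(-4) + (2.6)·(3) + (-3.4)·(-3) + (0.6)·(3) + (-2.4)·(1)) / 4 = 7/4 = 1.75
  S[V,V] = ((-4)·(-4) + (3)·(3) + (-3)·(-3) + (3)·(3) + (1)·(1)) / 4 = 44/4 = 11
  S = [[7.8, 1.75],
 [1.75, 11]].

Step 3 — invert S. det(S) = 7.8·11 - (1.75)² = 82.7375.
  S^{-1} = (1/det) · [[d, -b], [-b, a]] = [[0.133, -0.0212],
 [-0.0212, 0.0943]].

Step 4 — quadratic form (x̄ - mu_0)^T · S^{-1} · (x̄ - mu_0):
  S^{-1} · (x̄ - mu_0) = (0.165, 0.0647),
  (x̄ - mu_0)^T · [...] = (1.4)·(0.165) + (1)·(0.0647) = 0.2956.

Step 5 — scale by n: T² = 5 · 0.2956 = 1.4782.

T² ≈ 1.4782


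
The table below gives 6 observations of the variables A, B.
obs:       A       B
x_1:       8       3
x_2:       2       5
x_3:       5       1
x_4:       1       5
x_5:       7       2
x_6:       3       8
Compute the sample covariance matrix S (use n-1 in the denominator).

Step 1 — column means:
  mean(A) = (8 + 2 + 5 + 1 + 7 + 3) / 6 = 26/6 = 4.3333
  mean(B) = (3 + 5 + 1 + 5 + 2 + 8) / 6 = 24/6 = 4

Step 2 — sample covariance S[i,j] = (1/(n-1)) · Σ_k (x_{k,i} - mean_i) · (x_{k,j} - mean_j), with n-1 = 5.
  S[A,A] = ((3.6667)·(3.6667) + (-2.3333)·(-2.3333) + (0.6667)·(0.6667) + (-3.3333)·(-3.3333) + (2.6667)·(2.6667) + (-1.3333)·(-1.3333)) / 5 = 39.3333/5 = 7.8667
  S[A,B] = ((3.6667)·(-1) + (-2.3333)·(1) + (0.6667)·(-3) + (-3.3333)·(1) + (2.6667)·(-2) + (-1.3333)·(4)) / 5 = -22/5 = -4.4
  S[B,B] = ((-1)·(-1) + (1)·(1) + (-3)·(-3) + (1)·(1) + (-2)·(-2) + (4)·(4)) / 5 = 32/5 = 6.4

S is symmetric (S[j,i] = S[i,j]). Assembling:

S = [[7.8667, -4.4],
 [-4.4, 6.4]]


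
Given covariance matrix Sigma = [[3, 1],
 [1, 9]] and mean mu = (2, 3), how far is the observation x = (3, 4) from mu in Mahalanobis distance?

Step 1 — centre the observation: (x - mu) = (1, 1).

Step 2 — invert Sigma. det(Sigma) = 3·9 - (1)² = 26.
  Sigma^{-1} = (1/det) · [[d, -b], [-b, a]] = [[0.3462, -0.0385],
 [-0.0385, 0.1154]].

Step 3 — form the quadratic (x - mu)^T · Sigma^{-1} · (x - mu):
  Sigma^{-1} · (x - mu) = (0.3077, 0.0769).
  (x - mu)^T · [Sigma^{-1} · (x - mu)] = (1)·(0.3077) + (1)·(0.0769) = 0.3846.

Step 4 — take square root: d = √(0.3846) ≈ 0.6202.

d(x, mu) = √(0.3846) ≈ 0.6202


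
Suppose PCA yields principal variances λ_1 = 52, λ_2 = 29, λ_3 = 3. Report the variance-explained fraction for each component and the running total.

Step 1 — total variance = trace(Sigma) = Σ λ_i = 52 + 29 + 3 = 84.

Step 2 — fraction explained by component i = λ_i / Σ λ:
  PC1: 52/84 = 0.619
  PC2: 29/84 = 0.3452
  PC3: 3/84 = 0.0357

Step 3 — cumulative fraction after k components = (λ_1 + ... + λ_k) / Σ λ:
  k = 1: 52/84 = 0.619
  k = 2: (52 + 29)/84 = 81/84 = 0.9643
  k = 3: (52 + 29 + 3)/84 = 84/84 = 1

Summary (fraction, with percent):

explained: PC1 0.619 (61.9%), PC2 0.3452 (34.52%), PC3 0.0357 (3.57%);  cumulative: 0.619, 0.9643, 1


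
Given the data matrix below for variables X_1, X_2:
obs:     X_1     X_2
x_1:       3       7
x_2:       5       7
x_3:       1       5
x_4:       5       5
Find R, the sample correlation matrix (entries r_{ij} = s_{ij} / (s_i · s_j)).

Step 1 — column means:
  mean(X_1) = (3 + 5 + 1 + 5) / 4 = 14/4 = 3.5
  mean(X_2) = (7 + 7 + 5 + 5) / 4 = 24/4 = 6

Step 2 — sample variances and covariances s[i,j] = (1/(n-1)) · Σ_k (x_{k,i} - mean_i) · (x_{k,j} - mean_j), with n-1 = 3:
  s[X_1,X_1] = ((-0.5)·(-0.5) + (1.5)·(1.5) + (-2.5)·(-2.5) + (1.5)·(1.5)) / 3 = 11/3 = 3.6667
  s[X_1,X_2] = ((-0.5)·(1) + (1.5)·(1) + (-2.5)·(-1) + (1.5)·(-1)) / 3 = 2/3 = 0.6667
  s[X_2,X_2] = ((1)·(1) + (1)·(1) + (-1)·(-1) + (-1)·(-1)) / 3 = 4/3 = 1.3333
  Sample standard deviations s_i = √(s[i,i]):
  s(X_1) = √(3.6667) = 1.9149
  s(X_2) = √(1.3333) = 1.1547

Step 3 — r_{ij} = s_{ij} / (s_i · s_j):
  r[X_1,X_1] = 1 (diagonal).
  r[X_1,X_2] = 0.6667 / (1.9149 · 1.1547) = 0.6667 / 2.2111 = 0.3015
  r[X_2,X_2] = 1 (diagonal).

R is symmetric with unit diagonal. Assembling:

R = [[1, 0.3015],
 [0.3015, 1]]


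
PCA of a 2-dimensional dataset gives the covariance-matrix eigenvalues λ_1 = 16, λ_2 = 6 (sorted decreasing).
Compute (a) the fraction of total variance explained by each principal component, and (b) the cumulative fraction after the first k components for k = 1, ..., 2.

Step 1 — total variance = trace(Sigma) = Σ λ_i = 16 + 6 = 22.

Step 2 — fraction explained by component i = λ_i / Σ λ:
  PC1: 16/22 = 0.7273
  PC2: 6/22 = 0.2727

Step 3 — cumulative fraction after k components = (λ_1 + ... + λ_k) / Σ λ:
  k = 1: 16/22 = 0.7273
  k = 2: (16 + 6)/22 = 22/22 = 1

Summary (fraction, with percent):

explained: PC1 0.7273 (72.73%), PC2 0.2727 (27.27%);  cumulative: 0.7273, 1


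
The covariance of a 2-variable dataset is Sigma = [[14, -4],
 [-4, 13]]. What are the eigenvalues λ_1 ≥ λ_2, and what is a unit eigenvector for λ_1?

Step 1 — characteristic polynomial of 2×2 Sigma:
  det(Sigma - λI) = λ² - trace · λ + det = 0.
  trace = 14 + 13 = 27, det = 14·13 - (-4)² = 166.
Step 2 — discriminant:
  Δ = trace² - 4·det = 729 - 664 = 65.
Step 3 — eigenvalues:
  λ = (trace ± √Δ)/2 = (27 ± 8.0623)/2,
  λ_1 = 17.5311,  λ_2 = 9.4689.

Step 4 — unit eigenvector for λ_1: solve (Sigma - λ_1 I)v = 0. First row:
  (14 - 17.5311)·v_x + (-4)·v_y = 0, i.e. (-3.5311)·v_x + (-4)·v_y = 0,
  so v ∝ (b, λ_1 - a) = (-4, 3.5311); multiply by -1 so the first entry is positive: u = (4, -3.5311).
  ||u|| = √((4)² + (-3.5311)²) = √(28.4689) ≈ 5.3356,
  v_1 = u/||u|| ≈ (0.7497, -0.6618) (||v_1|| = 1).

λ_1 = 17.5311,  λ_2 = 9.4689;  v_1 ≈ (0.7497, -0.6618)


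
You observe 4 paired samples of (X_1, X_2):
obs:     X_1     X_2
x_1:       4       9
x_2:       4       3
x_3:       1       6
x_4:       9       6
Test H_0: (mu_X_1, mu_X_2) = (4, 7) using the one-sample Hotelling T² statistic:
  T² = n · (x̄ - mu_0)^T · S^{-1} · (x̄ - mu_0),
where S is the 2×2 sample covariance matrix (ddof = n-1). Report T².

Step 1 — sample mean vector:
  mean(X_1) = (4 + 4 + 1 + 9) / 4 = 18/4 = 4.5
  mean(X_2) = (9 + 3 + 6 + 6) / 4 = 24/4 = 6
  x̄ = (4.5, 6),  deviation x̄ - mu_0 = (4.5, 6) - (4, 7) = (0.5, -1).

Step 2 — sample covariance matrix, S[i,j] = (1/(n-1)) · Σ_k (x_{k,i} - mean_i) · (x_{k,j} - mean_j), divisor n-1 = 3:
  S[X_1,X_1] = ((-0.5)·(-0.5) + (-0.5)·(-0.5) + (-3.5)·(-3.5) + (4.5)·(4.5)) / 3 = 33/3 = 11
  S[X_1,X_2] = ((-0.5)·(3) + (-0.5)·(-3) + (-3.5)·(0) + (4.5)·(0)) / 3 = 0/3 = 0
  S[X_2,X_2] = ((3)·(3) + (-3)·(-3) + (0)·(0) + (0)·(0)) / 3 = 18/3 = 6
  S = [[11, 0],
 [0, 6]].

Step 3 — invert S. det(S) = 11·6 - (0)² = 66.
  S^{-1} = (1/det) · [[d, -b], [-b, a]] = [[0.0909, 0],
 [0, 0.1667]].

Step 4 — quadratic form (x̄ - mu_0)^T · S^{-1} · (x̄ - mu_0):
  S^{-1} · (x̄ - mu_0) = (0.0455, -0.1667),
  (x̄ - mu_0)^T · [...] = (0.5)·(0.0455) + (-1)·(-0.1667) = 0.1894.

Step 5 — scale by n: T² = 4 · 0.1894 = 0.7576.

T² ≈ 0.7576


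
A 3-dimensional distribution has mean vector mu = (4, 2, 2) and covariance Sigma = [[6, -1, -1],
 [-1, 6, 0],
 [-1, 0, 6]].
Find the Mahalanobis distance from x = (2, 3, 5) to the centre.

Step 1 — centre the observation: (x - mu) = (-2, 1, 3).

Step 2 — invert Sigma (cofactor / det for 3×3, or solve directly):
  Sigma^{-1} = [[0.1765, 0.0294, 0.0294],
 [0.0294, 0.1716, 0.0049],
 [0.0294, 0.0049, 0.1716]].

Step 3 — form the quadratic (x - mu)^T · Sigma^{-1} · (x - mu):
  Sigma^{-1} · (x - mu) = (-0.2353, 0.1275, 0.4608).
  (x - mu)^T · [Sigma^{-1} · (x - mu)] = (-2)·(-0.2353) + (1)·(0.1275) + (3)·(0.4608) = 1.9804.

Step 4 — take square root: d = √(1.9804) ≈ 1.4073.

d(x, mu) = √(1.9804) ≈ 1.4073


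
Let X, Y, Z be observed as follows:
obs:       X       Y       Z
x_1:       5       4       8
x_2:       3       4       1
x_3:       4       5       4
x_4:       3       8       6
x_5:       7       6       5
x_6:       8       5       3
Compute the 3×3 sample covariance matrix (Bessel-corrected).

Step 1 — column means:
  mean(X) = (5 + 3 + 4 + 3 + 7 + 8) / 6 = 30/6 = 5
  mean(Y) = (4 + 4 + 5 + 8 + 6 + 5) / 6 = 32/6 = 5.3333
  mean(Z) = (8 + 1 + 4 + 6 + 5 + 3) / 6 = 27/6 = 4.5

Step 2 — sample covariance S[i,j] = (1/(n-1)) · Σ_k (x_{k,i} - mean_i) · (x_{k,j} - mean_j), with n-1 = 5.
  S[X,X] = ((0)·(0) + (-2)·(-2) + (-1)·(-1) + (-2)·(-2) + (2)·(2) + (3)·(3)) / 5 = 22/5 = 4.4
  S[X,Y] = ((0)·(-1.3333) + (-2)·(-1.3333) + (-1)·(-0.3333) + (-2)·(2.6667) + (2)·(0.6667) + (3)·(-0.3333)) / 5 = -2/5 = -0.4
  S[X,Z] = ((0)·(3.5) + (-2)·(-3.5) + (-1)·(-0.5) + (-2)·(1.5) + (2)·(0.5) + (3)·(-1.5)) / 5 = 1/5 = 0.2
  S[Y,Y] = ((-1.3333)·(-1.3333) + (-1.3333)·(-1.3333) + (-0.3333)·(-0.3333) + (2.6667)·(2.6667) + (0.6667)·(0.6667) + (-0.3333)·(-0.3333)) / 5 = 11.3333/5 = 2.2667
  S[Y,Z] = ((-1.3333)·(3.5) + (-1.3333)·(-3.5) + (-0.3333)·(-0.5) + (2.6667)·(1.5) + (0.6667)·(0.5) + (-0.3333)·(-1.5)) / 5 = 5/5 = 1
  S[Z,Z] = ((3.5)·(3.5) + (-3.5)·(-3.5) + (-0.5)·(-0.5) + (1.5)·(1.5) + (0.5)·(0.5) + (-1.5)·(-1.5)) / 5 = 29.5/5 = 5.9

S is symmetric (S[j,i] = S[i,j]). Assembling:

S = [[4.4, -0.4, 0.2],
 [-0.4, 2.2667, 1],
 [0.2, 1, 5.9]]


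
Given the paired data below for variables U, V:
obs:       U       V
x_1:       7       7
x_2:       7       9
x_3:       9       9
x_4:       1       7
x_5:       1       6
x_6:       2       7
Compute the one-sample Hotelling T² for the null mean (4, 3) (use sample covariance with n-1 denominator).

Step 1 — sample mean vector:
  mean(U) = (7 + 7 + 9 + 1 + 1 + 2) / 6 = 27/6 = 4.5
  mean(V) = (7 + 9 + 9 + 7 + 6 + 7) / 6 = 45/6 = 7.5
  x̄ = (4.5, 7.5),  deviation x̄ - mu_0 = (4.5, 7.5) - (4, 3) = (0.5, 4.5).

Step 2 — sample covariance matrix, S[i,j] = (1/(n-1)) · Σ_k (x_{k,i} - mean_i) · (x_{k,j} - mean_j), divisor n-1 = 5:
  S[U,U] = ((2.5)·(2.5) + (2.5)·(2.5) + (4.5)·(4.5) + (-3.5)·(-3.5) + (-3.5)·(-3.5) + (-2.5)·(-2.5)) / 5 = 63.5/5 = 12.7
  S[U,V] = ((2.5)·(-0.5) + (2.5)·(1.5) + (4.5)·(1.5) + (-3.5)·(-0.5) + (-3.5)·(-1.5) + (-2.5)·(-0.5)) / 5 = 17.5/5 = 3.5
  S[V,V] = ((-0.5)·(-0.5) + (1.5)·(1.5) + (1.5)·(1.5) + (-0.5)·(-0.5) + (-1.5)·(-1.5) + (-0.5)·(-0.5)) / 5 = 7.5/5 = 1.5
  S = [[12.7, 3.5],
 [3.5, 1.5]].

Step 3 — invert S. det(S) = 12.7·1.5 - (3.5)² = 6.8.
  S^{-1} = (1/det) · [[d, -b], [-b, a]] = [[0.2206, -0.5147],
 [-0.5147, 1.8676]].

Step 4 — quadratic form (x̄ - mu_0)^T · S^{-1} · (x̄ - mu_0):
  S^{-1} · (x̄ - mu_0) = (-2.2059, 8.1471),
  (x̄ - mu_0)^T · [...] = (0.5)·(-2.2059) + (4.5)·(8.1471) = 35.5588.

Step 5 — scale by n: T² = 6 · 35.5588 = 213.3529.

T² ≈ 213.3529


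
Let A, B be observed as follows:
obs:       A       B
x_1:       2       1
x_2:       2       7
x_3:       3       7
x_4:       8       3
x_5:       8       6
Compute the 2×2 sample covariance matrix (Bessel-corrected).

Step 1 — column means:
  mean(A) = (2 + 2 + 3 + 8 + 8) / 5 = 23/5 = 4.6
  mean(B) = (1 + 7 + 7 + 3 + 6) / 5 = 24/5 = 4.8

Step 2 — sample covariance S[i,j] = (1/(n-1)) · Σ_k (x_{k,i} - mean_i) · (x_{k,j} - mean_j), with n-1 = 4.
  S[A,A] = ((-2.6)·(-2.6) + (-2.6)·(-2.6) + (-1.6)·(-1.6) + (3.4)·(3.4) + (3.4)·(3.4)) / 4 = 39.2/4 = 9.8
  S[A,B] = ((-2.6)·(-3.8) + (-2.6)·(2.2) + (-1.6)·(2.2) + (3.4)·(-1.8) + (3.4)·(1.2)) / 4 = -1.4/4 = -0.35
  S[B,B] = ((-3.8)·(-3.8) + (2.2)·(2.2) + (2.2)·(2.2) + (-1.8)·(-1.8) + (1.2)·(1.2)) / 4 = 28.8/4 = 7.2

S is symmetric (S[j,i] = S[i,j]). Assembling:

S = [[9.8, -0.35],
 [-0.35, 7.2]]


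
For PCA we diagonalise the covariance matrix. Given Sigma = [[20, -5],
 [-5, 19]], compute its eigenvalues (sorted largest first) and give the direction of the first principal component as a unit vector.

Step 1 — characteristic polynomial of 2×2 Sigma:
  det(Sigma - λI) = λ² - trace · λ + det = 0.
  trace = 20 + 19 = 39, det = 20·19 - (-5)² = 355.
Step 2 — discriminant:
  Δ = trace² - 4·det = 1521 - 1420 = 101.
Step 3 — eigenvalues:
  λ = (trace ± √Δ)/2 = (39 ± 10.0499)/2,
  λ_1 = 24.5249,  λ_2 = 14.4751.

Step 4 — unit eigenvector for λ_1: solve (Sigma - λ_1 I)v = 0. First row:
  (20 - 24.5249)·v_x + (-5)·v_y = 0, i.e. (-4.5249)·v_x + (-5)·v_y = 0,
  so v ∝ (b, λ_1 - a) = (-5, 4.5249); multiply by -1 so the first entry is positive: u = (5, -4.5249).
  ||u|| = √((5)² + (-4.5249)²) = √(45.4751) ≈ 6.7435,
  v_1 = u/||u|| ≈ (0.7415, -0.671) (||v_1|| = 1).

λ_1 = 24.5249,  λ_2 = 14.4751;  v_1 ≈ (0.7415, -0.671)


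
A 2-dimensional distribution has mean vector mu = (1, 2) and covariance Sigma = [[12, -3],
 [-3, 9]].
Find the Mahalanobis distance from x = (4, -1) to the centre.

Step 1 — centre the observation: (x - mu) = (3, -3).

Step 2 — invert Sigma. det(Sigma) = 12·9 - (-3)² = 99.
  Sigma^{-1} = (1/det) · [[d, -b], [-b, a]] = [[0.0909, 0.0303],
 [0.0303, 0.1212]].

Step 3 — form the quadratic (x - mu)^T · Sigma^{-1} · (x - mu):
  Sigma^{-1} · (x - mu) = (0.1818, -0.2727).
  (x - mu)^T · [Sigma^{-1} · (x - mu)] = (3)·(0.1818) + (-3)·(-0.2727) = 1.3636.

Step 4 — take square root: d = √(1.3636) ≈ 1.1677.

d(x, mu) = √(1.3636) ≈ 1.1677


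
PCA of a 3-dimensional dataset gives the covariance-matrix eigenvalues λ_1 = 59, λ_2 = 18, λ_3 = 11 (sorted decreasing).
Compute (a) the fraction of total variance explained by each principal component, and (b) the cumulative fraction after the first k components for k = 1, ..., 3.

Step 1 — total variance = trace(Sigma) = Σ λ_i = 59 + 18 + 11 = 88.

Step 2 — fraction explained by component i = λ_i / Σ λ:
  PC1: 59/88 = 0.6705
  PC2: 18/88 = 0.2045
  PC3: 11/88 = 0.125

Step 3 — cumulative fraction after k components = (λ_1 + ... + λ_k) / Σ λ:
  k = 1: 59/88 = 0.6705
  k = 2: (59 + 18)/88 = 77/88 = 0.875
  k = 3: (59 + 18 + 11)/88 = 88/88 = 1

Summary (fraction, with percent):

explained: PC1 0.6705 (67.05%), PC2 0.2045 (20.45%), PC3 0.125 (12.5%);  cumulative: 0.6705, 0.875, 1


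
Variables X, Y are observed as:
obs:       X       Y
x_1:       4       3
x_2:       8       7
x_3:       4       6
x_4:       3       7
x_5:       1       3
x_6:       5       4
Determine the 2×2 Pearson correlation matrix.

Step 1 — column means:
  mean(X) = (4 + 8 + 4 + 3 + 1 + 5) / 6 = 25/6 = 4.1667
  mean(Y) = (3 + 7 + 6 + 7 + 3 + 4) / 6 = 30/6 = 5

Step 2 — sample variances and covariances s[i,j] = (1/(n-1)) · Σ_k (x_{k,i} - mean_i) · (x_{k,j} - mean_j), with n-1 = 5:
  s[X,X] = ((-0.1667)·(-0.1667) + (3.8333)·(3.8333) + (-0.1667)·(-0.1667) + (-1.1667)·(-1.1667) + (-3.1667)·(-3.1667) + (0.8333)·(0.8333)) / 5 = 26.8333/5 = 5.3667
  s[X,Y] = ((-0.1667)·(-2) + (3.8333)·(2) + (-0.1667)·(1) + (-1.1667)·(2) + (-3.1667)·(-2) + (0.8333)·(-1)) / 5 = 11/5 = 2.2
  s[Y,Y] = ((-2)·(-2) + (2)·(2) + (1)·(1) + (2)·(2) + (-2)·(-2) + (-1)·(-1)) / 5 = 18/5 = 3.6
  Sample standard deviations s_i = √(s[i,i]):
  s(X) = √(5.3667) = 2.3166
  s(Y) = √(3.6) = 1.8974

Step 3 — r_{ij} = s_{ij} / (s_i · s_j):
  r[X,X] = 1 (diagonal).
  r[X,Y] = 2.2 / (2.3166 · 1.8974) = 2.2 / 4.3955 = 0.5005
  r[Y,Y] = 1 (diagonal).

R is symmetric with unit diagonal. Assembling:

R = [[1, 0.5005],
 [0.5005, 1]]


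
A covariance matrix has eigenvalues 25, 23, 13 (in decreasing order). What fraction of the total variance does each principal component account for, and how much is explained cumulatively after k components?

Step 1 — total variance = trace(Sigma) = Σ λ_i = 25 + 23 + 13 = 61.

Step 2 — fraction explained by component i = λ_i / Σ λ:
  PC1: 25/61 = 0.4098
  PC2: 23/61 = 0.377
  PC3: 13/61 = 0.2131

Step 3 — cumulative fraction after k components = (λ_1 + ... + λ_k) / Σ λ:
  k = 1: 25/61 = 0.4098
  k = 2: (25 + 23)/61 = 48/61 = 0.7869
  k = 3: (25 + 23 + 13)/61 = 61/61 = 1

Summary (fraction, with percent):

explained: PC1 0.4098 (40.98%), PC2 0.377 (37.7%), PC3 0.2131 (21.31%);  cumulative: 0.4098, 0.7869, 1


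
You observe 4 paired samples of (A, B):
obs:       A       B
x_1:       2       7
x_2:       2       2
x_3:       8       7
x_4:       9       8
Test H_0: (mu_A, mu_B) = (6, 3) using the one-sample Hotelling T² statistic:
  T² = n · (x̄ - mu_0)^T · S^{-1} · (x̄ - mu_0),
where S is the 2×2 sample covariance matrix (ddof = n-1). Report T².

Step 1 — sample mean vector:
  mean(A) = (2 + 2 + 8 + 9) / 4 = 21/4 = 5.25
  mean(B) = (7 + 2 + 7 + 8) / 4 = 24/4 = 6
  x̄ = (5.25, 6),  deviation x̄ - mu_0 = (5.25, 6) - (6, 3) = (-0.75, 3).

Step 2 — sample covariance matrix, S[i,j] = (1/(n-1)) · Σ_k (x_{k,i} - mean_i) · (x_{k,j} - mean_j), divisor n-1 = 3:
  S[A,A] = ((-3.25)·(-3.25) + (-3.25)·(-3.25) + (2.75)·(2.75) + (3.75)·(3.75)) / 3 = 42.75/3 = 14.25
  S[A,B] = ((-3.25)·(1) + (-3.25)·(-4) + (2.75)·(1) + (3.75)·(2)) / 3 = 20/3 = 6.6667
  S[B,B] = ((1)·(1) + (-4)·(-4) + (1)·(1) + (2)·(2)) / 3 = 22/3 = 7.3333
  S = [[14.25, 6.6667],
 [6.6667, 7.3333]].

Step 3 — invert S. det(S) = 14.25·7.3333 - (6.6667)² = 60.0556.
  S^{-1} = (1/det) · [[d, -b], [-b, a]] = [[0.1221, -0.111],
 [-0.111, 0.2373]].

Step 4 — quadratic form (x̄ - mu_0)^T · S^{-1} · (x̄ - mu_0):
  S^{-1} · (x̄ - mu_0) = (-0.4246, 0.7951),
  (x̄ - mu_0)^T · [...] = (-0.75)·(-0.4246) + (3)·(0.7951) = 2.7037.

Step 5 — scale by n: T² = 4 · 2.7037 = 10.815.

T² ≈ 10.815


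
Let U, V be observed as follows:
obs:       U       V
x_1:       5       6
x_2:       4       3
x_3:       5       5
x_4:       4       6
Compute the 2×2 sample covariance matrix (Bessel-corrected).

Step 1 — column means:
  mean(U) = (5 + 4 + 5 + 4) / 4 = 18/4 = 4.5
  mean(V) = (6 + 3 + 5 + 6) / 4 = 20/4 = 5

Step 2 — sample covariance S[i,j] = (1/(n-1)) · Σ_k (x_{k,i} - mean_i) · (x_{k,j} - mean_j), with n-1 = 3.
  S[U,U] = ((0.5)·(0.5) + (-0.5)·(-0.5) + (0.5)·(0.5) + (-0.5)·(-0.5)) / 3 = 1/3 = 0.3333
  S[U,V] = ((0.5)·(1) + (-0.5)·(-2) + (0.5)·(0) + (-0.5)·(1)) / 3 = 1/3 = 0.3333
  S[V,V] = ((1)·(1) + (-2)·(-2) + (0)·(0) + (1)·(1)) / 3 = 6/3 = 2

S is symmetric (S[j,i] = S[i,j]). Assembling:

S = [[0.3333, 0.3333],
 [0.3333, 2]]


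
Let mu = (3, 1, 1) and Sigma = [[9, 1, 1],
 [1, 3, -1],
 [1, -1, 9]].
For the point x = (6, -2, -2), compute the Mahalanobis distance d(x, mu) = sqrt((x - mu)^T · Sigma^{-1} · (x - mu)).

Step 1 — centre the observation: (x - mu) = (3, -3, -3).

Step 2 — invert Sigma (cofactor / det for 3×3, or solve directly):
  Sigma^{-1} = [[0.1182, -0.0455, -0.0182],
 [-0.0455, 0.3636, 0.0455],
 [-0.0182, 0.0455, 0.1182]].

Step 3 — form the quadratic (x - mu)^T · Sigma^{-1} · (x - mu):
  Sigma^{-1} · (x - mu) = (0.5455, -1.3636, -0.5455).
  (x - mu)^T · [Sigma^{-1} · (x - mu)] = (3)·(0.5455) + (-3)·(-1.3636) + (-3)·(-0.5455) = 7.3636.

Step 4 — take square root: d = √(7.3636) ≈ 2.7136.

d(x, mu) = √(7.3636) ≈ 2.7136


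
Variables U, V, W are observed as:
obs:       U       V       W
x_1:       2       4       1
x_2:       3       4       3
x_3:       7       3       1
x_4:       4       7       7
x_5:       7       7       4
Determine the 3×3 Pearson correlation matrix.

Step 1 — column means:
  mean(U) = (2 + 3 + 7 + 4 + 7) / 5 = 23/5 = 4.6
  mean(V) = (4 + 4 + 3 + 7 + 7) / 5 = 25/5 = 5
  mean(W) = (1 + 3 + 1 + 7 + 4) / 5 = 16/5 = 3.2

Step 2 — sample variances and covariances s[i,j] = (1/(n-1)) · Σ_k (x_{k,i} - mean_i) · (x_{k,j} - mean_j), with n-1 = 4:
  s[U,U] = ((-2.6)·(-2.6) + (-1.6)·(-1.6) + (2.4)·(2.4) + (-0.6)·(-0.6) + (2.4)·(2.4)) / 4 = 21.2/4 = 5.3
  s[U,V] = ((-2.6)·(-1) + (-1.6)·(-1) + (2.4)·(-2) + (-0.6)·(2) + (2.4)·(2)) / 4 = 3/4 = 0.75
  s[U,W] = ((-2.6)·(-2.2) + (-1.6)·(-0.2) + (2.4)·(-2.2) + (-0.6)·(3.8) + (2.4)·(0.8)) / 4 = 0.4/4 = 0.1
  s[V,V] = ((-1)·(-1) + (-1)·(-1) + (-2)·(-2) + (2)·(2) + (2)·(2)) / 4 = 14/4 = 3.5
  s[V,W] = ((-1)·(-2.2) + (-1)·(-0.2) + (-2)·(-2.2) + (2)·(3.8) + (2)·(0.8)) / 4 = 16/4 = 4
  s[W,W] = ((-2.2)·(-2.2) + (-0.2)·(-0.2) + (-2.2)·(-2.2) + (3.8)·(3.8) + (0.8)·(0.8)) / 4 = 24.8/4 = 6.2
  Sample standard deviations s_i = √(s[i,i]):
  s(U) = √(5.3) = 2.3022
  s(V) = √(3.5) = 1.8708
  s(W) = √(6.2) = 2.49

Step 3 — r_{ij} = s_{ij} / (s_i · s_j):
  r[U,U] = 1 (diagonal).
  r[U,V] = 0.75 / (2.3022 · 1.8708) = 0.75 / 4.307 = 0.1741
  r[U,W] = 0.1 / (2.3022 · 2.49) = 0.1 / 5.7324 = 0.0174
  r[V,V] = 1 (diagonal).
  r[V,W] = 4 / (1.8708 · 2.49) = 4 / 4.6583 = 0.8587
  r[W,W] = 1 (diagonal).

R is symmetric with unit diagonal. Assembling:

R = [[1, 0.1741, 0.0174],
 [0.1741, 1, 0.8587],
 [0.0174, 0.8587, 1]]


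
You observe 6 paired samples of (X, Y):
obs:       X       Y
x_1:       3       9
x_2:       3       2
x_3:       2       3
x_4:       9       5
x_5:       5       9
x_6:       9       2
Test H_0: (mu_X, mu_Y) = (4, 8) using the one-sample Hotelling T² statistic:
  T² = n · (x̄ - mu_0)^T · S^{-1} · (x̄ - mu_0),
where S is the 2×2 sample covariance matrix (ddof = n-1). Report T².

Step 1 — sample mean vector:
  mean(X) = (3 + 3 + 2 + 9 + 5 + 9) / 6 = 31/6 = 5.1667
  mean(Y) = (9 + 2 + 3 + 5 + 9 + 2) / 6 = 30/6 = 5
  x̄ = (5.1667, 5),  deviation x̄ - mu_0 = (5.1667, 5) - (4, 8) = (1.1667, -3).

Step 2 — sample covariance matrix, S[i,j] = (1/(n-1)) · Σ_k (x_{k,i} - mean_i) · (x_{k,j} - mean_j), divisor n-1 = 5:
  S[X,X] = ((-2.1667)·(-2.1667) + (-2.1667)·(-2.1667) + (-3.1667)·(-3.1667) + (3.8333)·(3.8333) + (-0.1667)·(-0.1667) + (3.8333)·(3.8333)) / 5 = 48.8333/5 = 9.7667
  S[X,Y] = ((-2.1667)·(4) + (-2.1667)·(-3) + (-3.1667)·(-2) + (3.8333)·(0) + (-0.1667)·(4) + (3.8333)·(-3)) / 5 = -8/5 = -1.6
  S[Y,Y] = ((4)·(4) + (-3)·(-3) + (-2)·(-2) + (0)·(0) + (4)·(4) + (-3)·(-3)) / 5 = 54/5 = 10.8
  S = [[9.7667, -1.6],
 [-1.6, 10.8]].

Step 3 — invert S. det(S) = 9.7667·10.8 - (-1.6)² = 102.92.
  S^{-1} = (1/det) · [[d, -b], [-b, a]] = [[0.1049, 0.0155],
 [0.0155, 0.0949]].

Step 4 — quadratic form (x̄ - mu_0)^T · S^{-1} · (x̄ - mu_0):
  S^{-1} · (x̄ - mu_0) = (0.0758, -0.2666),
  (x̄ - mu_0)^T · [...] = (1.1667)·(0.0758) + (-3)·(-0.2666) = 0.8881.

Step 5 — scale by n: T² = 6 · 0.8881 = 5.3284.

T² ≈ 5.3284


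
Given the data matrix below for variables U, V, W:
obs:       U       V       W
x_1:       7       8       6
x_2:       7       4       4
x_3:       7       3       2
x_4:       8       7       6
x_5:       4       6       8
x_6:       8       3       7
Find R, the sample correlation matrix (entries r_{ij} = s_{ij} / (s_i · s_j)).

Step 1 — column means:
  mean(U) = (7 + 7 + 7 + 8 + 4 + 8) / 6 = 41/6 = 6.8333
  mean(V) = (8 + 4 + 3 + 7 + 6 + 3) / 6 = 31/6 = 5.1667
  mean(W) = (6 + 4 + 2 + 6 + 8 + 7) / 6 = 33/6 = 5.5

Step 2 — sample variances and covariances s[i,j] = (1/(n-1)) · Σ_k (x_{k,i} - mean_i) · (x_{k,j} - mean_j), with n-1 = 5:
  s[U,U] = ((0.1667)·(0.1667) + (0.1667)·(0.1667) + (0.1667)·(0.1667) + (1.1667)·(1.1667) + (-2.8333)·(-2.8333) + (1.1667)·(1.1667)) / 5 = 10.8333/5 = 2.1667
  s[U,V] = ((0.1667)·(2.8333) + (0.1667)·(-1.1667) + (0.1667)·(-2.1667) + (1.1667)·(1.8333) + (-2.8333)·(0.8333) + (1.1667)·(-2.1667)) / 5 = -2.8333/5 = -0.5667
  s[U,W] = ((0.1667)·(0.5) + (0.1667)·(-1.5) + (0.1667)·(-3.5) + (1.1667)·(0.5) + (-2.8333)·(2.5) + (1.1667)·(1.5)) / 5 = -5.5/5 = -1.1
  s[V,V] = ((2.8333)·(2.8333) + (-1.1667)·(-1.1667) + (-2.1667)·(-2.1667) + (1.8333)·(1.8333) + (0.8333)·(0.8333) + (-2.1667)·(-2.1667)) / 5 = 22.8333/5 = 4.5667
  s[V,W] = ((2.8333)·(0.5) + (-1.1667)·(-1.5) + (-2.1667)·(-3.5) + (1.8333)·(0.5) + (0.8333)·(2.5) + (-2.1667)·(1.5)) / 5 = 10.5/5 = 2.1
  s[W,W] = ((0.5)·(0.5) + (-1.5)·(-1.5) + (-3.5)·(-3.5) + (0.5)·(0.5) + (2.5)·(2.5) + (1.5)·(1.5)) / 5 = 23.5/5 = 4.7
  Sample standard deviations s_i = √(s[i,i]):
  s(U) = √(2.1667) = 1.472
  s(V) = √(4.5667) = 2.137
  s(W) = √(4.7) = 2.1679

Step 3 — r_{ij} = s_{ij} / (s_i · s_j):
  r[U,U] = 1 (diagonal).
  r[U,V] = -0.5667 / (1.472 · 2.137) = -0.5667 / 3.1455 = -0.1801
  r[U,W] = -1.1 / (1.472 · 2.1679) = -1.1 / 3.1911 = -0.3447
  r[V,V] = 1 (diagonal).
  r[V,W] = 2.1 / (2.137 · 2.1679) = 2.1 / 4.6329 = 0.4533
  r[W,W] = 1 (diagonal).

R is symmetric with unit diagonal. Assembling:

R = [[1, -0.1801, -0.3447],
 [-0.1801, 1, 0.4533],
 [-0.3447, 0.4533, 1]]
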